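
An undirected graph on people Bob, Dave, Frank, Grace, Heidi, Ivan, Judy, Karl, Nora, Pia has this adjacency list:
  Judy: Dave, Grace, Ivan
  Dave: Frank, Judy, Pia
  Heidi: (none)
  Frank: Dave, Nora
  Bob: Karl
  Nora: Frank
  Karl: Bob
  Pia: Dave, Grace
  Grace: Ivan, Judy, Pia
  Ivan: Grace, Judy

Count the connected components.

3

From Bob: component {Bob, Karl}.
From Dave: component {Dave, Frank, Grace, Ivan, Judy, Nora, Pia}.
From Heidi: component {Heidi}.
That's 3 components.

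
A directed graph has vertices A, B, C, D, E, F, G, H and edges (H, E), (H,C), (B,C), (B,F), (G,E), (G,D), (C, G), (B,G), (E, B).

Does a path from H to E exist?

Yes

Explore from H.
Distance 1: reach C, E.
Found E.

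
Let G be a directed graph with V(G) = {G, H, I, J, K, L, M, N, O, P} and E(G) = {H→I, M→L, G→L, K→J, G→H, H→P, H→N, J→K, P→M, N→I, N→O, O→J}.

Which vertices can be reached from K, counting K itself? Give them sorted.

Start at K.
Its neighbours: J.
Nothing further is reachable.

J, K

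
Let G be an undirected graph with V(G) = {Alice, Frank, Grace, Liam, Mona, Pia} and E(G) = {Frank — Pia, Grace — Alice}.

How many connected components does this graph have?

4

From Alice: component {Alice, Grace}.
From Frank: component {Frank, Pia}.
From Liam: component {Liam}.
From Mona: component {Mona}.
That's 4 components.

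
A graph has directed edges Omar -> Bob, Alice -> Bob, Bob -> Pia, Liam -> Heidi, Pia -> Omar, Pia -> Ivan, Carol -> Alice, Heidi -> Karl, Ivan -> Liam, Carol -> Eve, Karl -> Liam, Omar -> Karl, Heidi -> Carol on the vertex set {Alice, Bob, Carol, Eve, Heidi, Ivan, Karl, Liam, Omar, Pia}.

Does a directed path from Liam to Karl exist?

Explore from Liam.
Distance 1: reach Heidi.
Distance 2: reach Carol, Karl.
Found Karl.

Yes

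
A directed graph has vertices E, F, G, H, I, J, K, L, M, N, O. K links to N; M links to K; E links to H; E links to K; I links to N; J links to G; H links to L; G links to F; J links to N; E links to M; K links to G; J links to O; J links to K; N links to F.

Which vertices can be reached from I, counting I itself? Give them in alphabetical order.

Start at I.
Its neighbours: N.
Then their neighbours: F.
Nothing further is reachable.

F, I, N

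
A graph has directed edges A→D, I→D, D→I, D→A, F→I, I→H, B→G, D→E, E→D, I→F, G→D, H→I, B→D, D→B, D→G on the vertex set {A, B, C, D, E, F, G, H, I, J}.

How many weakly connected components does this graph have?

From A: component {A, B, D, E, F, G, H, I}.
From C: component {C}.
From J: component {J}.
That's 3 components.

3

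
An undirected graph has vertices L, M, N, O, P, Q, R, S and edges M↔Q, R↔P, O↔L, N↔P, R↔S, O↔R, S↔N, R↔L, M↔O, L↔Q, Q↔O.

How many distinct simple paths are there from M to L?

M–O–L
M–O–Q–L
M–O–R–L
M–Q–L
M–Q–O–L
M–Q–O–R–L

6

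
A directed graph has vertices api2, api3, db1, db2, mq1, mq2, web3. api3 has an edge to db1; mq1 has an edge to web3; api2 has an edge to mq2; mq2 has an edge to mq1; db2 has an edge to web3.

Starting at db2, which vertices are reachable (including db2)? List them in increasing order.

db2, web3

Start at db2.
Its neighbours: web3.
Nothing further is reachable.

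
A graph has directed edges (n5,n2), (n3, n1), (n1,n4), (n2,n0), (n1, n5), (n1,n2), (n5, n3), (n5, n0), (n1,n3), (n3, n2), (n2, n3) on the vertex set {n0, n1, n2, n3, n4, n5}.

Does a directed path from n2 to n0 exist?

Explore from n2.
Distance 1: reach n0, n3.
Found n0.

Yes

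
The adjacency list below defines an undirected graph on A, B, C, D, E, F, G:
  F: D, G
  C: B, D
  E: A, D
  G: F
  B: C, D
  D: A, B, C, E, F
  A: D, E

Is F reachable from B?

Yes

Explore from B.
Distance 1: reach C, D.
Distance 2: reach A, E, F.
Found F.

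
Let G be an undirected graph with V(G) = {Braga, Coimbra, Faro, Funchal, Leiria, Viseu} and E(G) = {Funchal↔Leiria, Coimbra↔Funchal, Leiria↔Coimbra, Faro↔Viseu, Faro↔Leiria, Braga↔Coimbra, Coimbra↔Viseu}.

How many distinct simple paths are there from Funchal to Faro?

Funchal–Coimbra–Leiria–Faro
Funchal–Coimbra–Viseu–Faro
Funchal–Leiria–Coimbra–Viseu–Faro
Funchal–Leiria–Faro

4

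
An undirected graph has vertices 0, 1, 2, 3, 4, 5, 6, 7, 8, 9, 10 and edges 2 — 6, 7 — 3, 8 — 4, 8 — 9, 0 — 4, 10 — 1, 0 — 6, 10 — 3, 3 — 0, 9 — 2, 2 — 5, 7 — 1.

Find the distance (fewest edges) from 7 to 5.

Distance 0: 7.
Distance 1: 1, 3.
Distance 2: 0, 10.
Distance 3: 4, 6.
Distance 4: 2, 8.
Distance 5: 5, 9 — contains 5.

5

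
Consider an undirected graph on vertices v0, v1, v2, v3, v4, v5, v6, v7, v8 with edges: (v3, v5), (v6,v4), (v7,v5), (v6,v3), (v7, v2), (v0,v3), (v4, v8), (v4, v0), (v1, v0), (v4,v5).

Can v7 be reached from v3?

Yes

Explore from v3.
Distance 1: reach v0, v5, v6.
Distance 2: reach v1, v4, v7.
Found v7.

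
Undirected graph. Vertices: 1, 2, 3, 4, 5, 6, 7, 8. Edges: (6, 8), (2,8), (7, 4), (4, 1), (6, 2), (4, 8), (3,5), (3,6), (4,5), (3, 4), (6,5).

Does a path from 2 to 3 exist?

Explore from 2.
Distance 1: reach 6, 8.
Distance 2: reach 3, 4, 5.
Found 3.

Yes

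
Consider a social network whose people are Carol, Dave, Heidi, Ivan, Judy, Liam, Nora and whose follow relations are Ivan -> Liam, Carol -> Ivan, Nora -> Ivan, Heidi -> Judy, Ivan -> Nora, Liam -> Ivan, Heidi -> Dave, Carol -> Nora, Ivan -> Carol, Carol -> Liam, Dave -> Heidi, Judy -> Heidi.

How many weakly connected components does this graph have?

2

From Carol: component {Carol, Ivan, Liam, Nora}.
From Dave: component {Dave, Heidi, Judy}.
That's 2 components.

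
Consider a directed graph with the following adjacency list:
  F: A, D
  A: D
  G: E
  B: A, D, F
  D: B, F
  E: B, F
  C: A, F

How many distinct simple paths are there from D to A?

D→B→A
D→B→F→A
D→F→A

3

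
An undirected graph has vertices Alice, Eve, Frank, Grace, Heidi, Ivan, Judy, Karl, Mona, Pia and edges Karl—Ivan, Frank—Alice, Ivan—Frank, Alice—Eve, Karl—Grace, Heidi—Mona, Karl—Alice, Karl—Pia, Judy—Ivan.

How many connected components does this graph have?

2

From Alice: component {Alice, Eve, Frank, Grace, Ivan, Judy, Karl, Pia}.
From Heidi: component {Heidi, Mona}.
That's 2 components.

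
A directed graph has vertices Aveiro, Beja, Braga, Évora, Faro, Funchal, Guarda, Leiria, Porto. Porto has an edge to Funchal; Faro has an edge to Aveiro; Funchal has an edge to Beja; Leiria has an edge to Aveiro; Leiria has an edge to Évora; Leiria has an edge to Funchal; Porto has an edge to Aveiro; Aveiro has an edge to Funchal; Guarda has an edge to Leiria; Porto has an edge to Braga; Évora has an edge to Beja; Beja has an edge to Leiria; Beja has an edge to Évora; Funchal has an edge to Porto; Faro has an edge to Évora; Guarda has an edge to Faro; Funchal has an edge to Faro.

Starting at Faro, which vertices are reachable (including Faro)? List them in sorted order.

Aveiro, Beja, Braga, Évora, Faro, Funchal, Leiria, Porto

Start at Faro.
Its neighbours: Aveiro, Évora.
Then their neighbours: Beja, Funchal.
Then next layer: Leiria, Porto.
Then next layer: Braga.
Nothing further is reachable.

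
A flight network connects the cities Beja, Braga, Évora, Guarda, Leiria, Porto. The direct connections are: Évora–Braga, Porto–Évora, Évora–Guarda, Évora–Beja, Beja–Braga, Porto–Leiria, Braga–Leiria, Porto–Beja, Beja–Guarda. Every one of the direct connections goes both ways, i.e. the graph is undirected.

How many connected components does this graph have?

1

From Beja: component {Beja, Braga, Évora, Guarda, Leiria, Porto}.
That's 1 component.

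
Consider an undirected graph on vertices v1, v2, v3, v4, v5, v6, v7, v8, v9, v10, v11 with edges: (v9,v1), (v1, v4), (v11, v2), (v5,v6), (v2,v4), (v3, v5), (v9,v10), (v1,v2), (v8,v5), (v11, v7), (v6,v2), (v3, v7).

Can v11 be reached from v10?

Explore from v10.
Distance 1: reach v9.
Distance 2: reach v1.
Distance 3: reach v2, v4.
Distance 4: reach v6, v11.
Found v11.

Yes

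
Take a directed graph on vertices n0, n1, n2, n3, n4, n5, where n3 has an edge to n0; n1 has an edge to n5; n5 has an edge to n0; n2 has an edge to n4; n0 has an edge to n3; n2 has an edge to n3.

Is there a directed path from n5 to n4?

No

Explore from n5.
Distance 1: reach n0.
Distance 2: reach n3.
The search from n5 is exhausted; no directed path reaches n4.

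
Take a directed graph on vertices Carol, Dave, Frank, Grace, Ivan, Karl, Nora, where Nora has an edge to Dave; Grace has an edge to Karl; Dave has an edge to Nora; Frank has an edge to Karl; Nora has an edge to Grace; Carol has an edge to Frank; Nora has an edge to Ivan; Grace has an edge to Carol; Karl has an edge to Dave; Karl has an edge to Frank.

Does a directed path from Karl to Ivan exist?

Yes

Explore from Karl.
Distance 1: reach Dave, Frank.
Distance 2: reach Nora.
Distance 3: reach Grace, Ivan.
Found Ivan.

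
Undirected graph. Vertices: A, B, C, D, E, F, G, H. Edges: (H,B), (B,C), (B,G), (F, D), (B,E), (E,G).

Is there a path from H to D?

No

Explore from H.
Distance 1: reach B.
Distance 2: reach C, E, G.
The search is exhausted without reaching D; it lies in a different component.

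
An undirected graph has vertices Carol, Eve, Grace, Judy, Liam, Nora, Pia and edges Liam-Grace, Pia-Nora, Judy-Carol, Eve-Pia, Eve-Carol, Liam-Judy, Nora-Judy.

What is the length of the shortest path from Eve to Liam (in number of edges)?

Distance 0: Eve.
Distance 1: Carol, Pia.
Distance 2: Judy, Nora.
Distance 3: Liam — contains Liam.

3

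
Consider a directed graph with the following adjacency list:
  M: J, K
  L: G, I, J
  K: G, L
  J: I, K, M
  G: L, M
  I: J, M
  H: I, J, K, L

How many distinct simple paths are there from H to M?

27

H→I→J→K→G→M
H→I→J→K→L→G→M
H→I→J→M
H→I→M
H→J→I→M
H→J→K→G→L→I→M
H→J→K→G→M
H→J→K→L→G→M
... and 19 more.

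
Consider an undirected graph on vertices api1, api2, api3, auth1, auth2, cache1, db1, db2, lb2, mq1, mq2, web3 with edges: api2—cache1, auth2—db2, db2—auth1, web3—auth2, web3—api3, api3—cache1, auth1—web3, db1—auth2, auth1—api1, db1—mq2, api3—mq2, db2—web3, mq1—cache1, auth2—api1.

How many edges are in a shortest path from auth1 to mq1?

Distance 0: auth1.
Distance 1: api1, db2, web3.
Distance 2: api3, auth2.
Distance 3: cache1, db1, mq2.
Distance 4: api2, mq1 — contains mq1.

4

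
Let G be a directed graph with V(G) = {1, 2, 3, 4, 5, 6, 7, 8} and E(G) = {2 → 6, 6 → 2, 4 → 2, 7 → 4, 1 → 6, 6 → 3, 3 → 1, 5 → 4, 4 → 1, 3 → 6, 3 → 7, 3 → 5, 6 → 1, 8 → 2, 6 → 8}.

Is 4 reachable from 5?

Yes

Explore from 5.
Distance 1: reach 4.
Found 4.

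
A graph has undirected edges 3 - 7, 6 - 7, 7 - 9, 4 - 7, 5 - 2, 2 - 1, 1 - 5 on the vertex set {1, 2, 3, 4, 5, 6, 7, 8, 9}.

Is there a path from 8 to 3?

No

8 has no edges, so nothing is reachable from it.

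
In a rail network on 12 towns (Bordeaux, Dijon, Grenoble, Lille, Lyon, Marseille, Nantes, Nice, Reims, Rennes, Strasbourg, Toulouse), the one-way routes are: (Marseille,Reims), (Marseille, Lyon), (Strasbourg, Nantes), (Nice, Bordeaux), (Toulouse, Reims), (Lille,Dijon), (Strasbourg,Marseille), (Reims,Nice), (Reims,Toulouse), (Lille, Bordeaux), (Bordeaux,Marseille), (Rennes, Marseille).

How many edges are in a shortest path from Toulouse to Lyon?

5

Distance 0: Toulouse.
Distance 1: Reims.
Distance 2: Nice.
Distance 3: Bordeaux.
Distance 4: Marseille.
Distance 5: Lyon — contains Lyon.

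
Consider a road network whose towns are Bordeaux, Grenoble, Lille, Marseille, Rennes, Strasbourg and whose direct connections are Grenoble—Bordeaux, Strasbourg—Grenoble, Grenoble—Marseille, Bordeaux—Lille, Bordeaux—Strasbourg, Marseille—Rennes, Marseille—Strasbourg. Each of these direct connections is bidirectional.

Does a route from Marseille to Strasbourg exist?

Yes

Explore from Marseille.
Distance 1: reach Grenoble, Rennes, Strasbourg.
Found Strasbourg.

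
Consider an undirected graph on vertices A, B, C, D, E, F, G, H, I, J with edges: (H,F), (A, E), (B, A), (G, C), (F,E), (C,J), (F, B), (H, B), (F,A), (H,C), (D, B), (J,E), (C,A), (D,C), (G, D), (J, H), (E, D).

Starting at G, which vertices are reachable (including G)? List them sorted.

A, B, C, D, E, F, G, H, J

Start at G.
Its neighbours: C, D.
Then their neighbours: A, B, E, H, J.
Then next layer: F.
Nothing further is reachable.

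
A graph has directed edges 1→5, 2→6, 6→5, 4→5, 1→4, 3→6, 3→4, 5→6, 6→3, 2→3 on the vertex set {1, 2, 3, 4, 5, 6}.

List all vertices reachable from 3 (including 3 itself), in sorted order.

Start at 3.
Its neighbours: 4, 6.
Then their neighbours: 5.
Nothing further is reachable.

3, 4, 5, 6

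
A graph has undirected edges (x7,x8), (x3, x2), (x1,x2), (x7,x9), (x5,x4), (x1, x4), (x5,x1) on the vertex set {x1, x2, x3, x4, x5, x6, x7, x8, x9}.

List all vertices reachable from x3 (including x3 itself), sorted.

x1, x2, x3, x4, x5

Start at x3.
Its neighbours: x2.
Then their neighbours: x1.
Then next layer: x4, x5.
Nothing further is reachable.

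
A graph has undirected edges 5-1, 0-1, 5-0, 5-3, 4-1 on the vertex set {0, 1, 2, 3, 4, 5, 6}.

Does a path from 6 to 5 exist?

6 has no edges, so nothing is reachable from it.

No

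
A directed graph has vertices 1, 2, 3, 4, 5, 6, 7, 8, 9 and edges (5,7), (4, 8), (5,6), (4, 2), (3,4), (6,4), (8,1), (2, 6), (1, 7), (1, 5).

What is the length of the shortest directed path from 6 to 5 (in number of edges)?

4

Distance 0: 6.
Distance 1: 4.
Distance 2: 2, 8.
Distance 3: 1.
Distance 4: 5, 7 — contains 5.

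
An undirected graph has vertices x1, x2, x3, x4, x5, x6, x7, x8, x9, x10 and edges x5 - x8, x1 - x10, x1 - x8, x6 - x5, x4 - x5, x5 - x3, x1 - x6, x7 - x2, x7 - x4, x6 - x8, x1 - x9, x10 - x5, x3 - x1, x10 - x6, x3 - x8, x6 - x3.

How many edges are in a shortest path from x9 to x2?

Distance 0: x9.
Distance 1: x1.
Distance 2: x3, x6, x8, x10.
Distance 3: x5.
Distance 4: x4.
Distance 5: x7.
Distance 6: x2 — contains x2.

6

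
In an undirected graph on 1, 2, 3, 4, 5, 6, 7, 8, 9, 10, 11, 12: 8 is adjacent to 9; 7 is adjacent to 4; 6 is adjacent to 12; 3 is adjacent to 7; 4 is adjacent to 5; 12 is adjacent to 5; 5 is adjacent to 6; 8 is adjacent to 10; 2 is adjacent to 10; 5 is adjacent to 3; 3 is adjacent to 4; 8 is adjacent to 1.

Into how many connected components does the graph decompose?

3

From 1: component {1, 2, 8, 9, 10}.
From 3: component {3, 4, 5, 6, 7, 12}.
From 11: component {11}.
That's 3 components.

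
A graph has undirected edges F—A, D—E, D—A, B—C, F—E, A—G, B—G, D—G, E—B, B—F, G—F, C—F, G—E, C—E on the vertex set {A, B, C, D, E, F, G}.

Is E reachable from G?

Explore from G.
Distance 1: reach A, B, D, E, F.
Found E.

Yes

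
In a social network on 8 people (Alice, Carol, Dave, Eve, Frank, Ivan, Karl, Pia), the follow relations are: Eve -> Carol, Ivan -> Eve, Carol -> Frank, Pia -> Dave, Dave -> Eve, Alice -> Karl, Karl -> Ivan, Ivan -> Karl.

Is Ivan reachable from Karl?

Explore from Karl.
Distance 1: reach Ivan.
Found Ivan.

Yes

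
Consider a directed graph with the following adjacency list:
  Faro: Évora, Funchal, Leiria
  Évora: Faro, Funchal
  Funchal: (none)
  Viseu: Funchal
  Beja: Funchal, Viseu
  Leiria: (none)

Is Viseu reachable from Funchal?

No

Funchal has no outgoing edges, so nothing is reachable from it.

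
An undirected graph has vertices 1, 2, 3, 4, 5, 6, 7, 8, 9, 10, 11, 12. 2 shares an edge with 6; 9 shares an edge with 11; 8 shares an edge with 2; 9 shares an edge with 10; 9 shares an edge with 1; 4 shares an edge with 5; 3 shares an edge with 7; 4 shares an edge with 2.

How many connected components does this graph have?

From 1: component {1, 9, 10, 11}.
From 2: component {2, 4, 5, 6, 8}.
From 3: component {3, 7}.
From 12: component {12}.
That's 4 components.

4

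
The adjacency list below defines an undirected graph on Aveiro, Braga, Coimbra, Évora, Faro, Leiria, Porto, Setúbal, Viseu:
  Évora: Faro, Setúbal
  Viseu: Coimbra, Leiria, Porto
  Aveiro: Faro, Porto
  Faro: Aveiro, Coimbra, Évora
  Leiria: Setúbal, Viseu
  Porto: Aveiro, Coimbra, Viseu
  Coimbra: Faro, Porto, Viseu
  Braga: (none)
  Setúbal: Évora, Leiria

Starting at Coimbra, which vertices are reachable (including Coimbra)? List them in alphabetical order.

Start at Coimbra.
Its neighbours: Faro, Porto, Viseu.
Then their neighbours: Aveiro, Évora, Leiria.
Then next layer: Setúbal.
Nothing further is reachable.

Aveiro, Coimbra, Évora, Faro, Leiria, Porto, Setúbal, Viseu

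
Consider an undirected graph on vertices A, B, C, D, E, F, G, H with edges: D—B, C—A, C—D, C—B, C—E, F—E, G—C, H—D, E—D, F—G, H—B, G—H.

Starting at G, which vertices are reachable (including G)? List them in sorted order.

A, B, C, D, E, F, G, H

Start at G.
Its neighbours: C, F, H.
Then their neighbours: A, B, D, E.
Every vertex is now reached.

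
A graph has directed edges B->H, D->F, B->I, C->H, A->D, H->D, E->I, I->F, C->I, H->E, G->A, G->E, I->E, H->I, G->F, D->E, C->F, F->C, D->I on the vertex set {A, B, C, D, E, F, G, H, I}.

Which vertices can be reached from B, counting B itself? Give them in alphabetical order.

B, C, D, E, F, H, I

Start at B.
Its neighbours: H, I.
Then their neighbours: D, E, F.
Then next layer: C.
Nothing further is reachable.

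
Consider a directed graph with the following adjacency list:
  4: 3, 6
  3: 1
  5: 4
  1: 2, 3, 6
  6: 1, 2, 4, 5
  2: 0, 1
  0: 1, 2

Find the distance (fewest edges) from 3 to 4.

Distance 0: 3.
Distance 1: 1.
Distance 2: 2, 6.
Distance 3: 0, 4, 5 — contains 4.

3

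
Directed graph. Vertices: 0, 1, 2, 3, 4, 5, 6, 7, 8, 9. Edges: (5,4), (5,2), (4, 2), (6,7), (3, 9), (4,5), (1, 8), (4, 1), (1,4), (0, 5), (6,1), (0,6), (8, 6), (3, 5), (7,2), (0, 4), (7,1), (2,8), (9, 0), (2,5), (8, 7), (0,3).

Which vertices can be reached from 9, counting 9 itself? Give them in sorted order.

Start at 9.
Its neighbours: 0.
Then their neighbours: 3, 4, 5, 6.
Then next layer: 1, 2, 7.
Then next layer: 8.
Every vertex is now reached.

0, 1, 2, 3, 4, 5, 6, 7, 8, 9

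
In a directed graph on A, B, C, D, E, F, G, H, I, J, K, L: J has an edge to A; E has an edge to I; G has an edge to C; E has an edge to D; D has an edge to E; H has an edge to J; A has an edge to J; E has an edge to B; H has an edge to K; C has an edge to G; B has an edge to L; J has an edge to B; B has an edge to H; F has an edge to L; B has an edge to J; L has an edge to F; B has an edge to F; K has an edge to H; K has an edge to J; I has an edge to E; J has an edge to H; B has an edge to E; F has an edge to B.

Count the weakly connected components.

2

From A: component {A, B, D, E, F, H, I, J, K, L}.
From C: component {C, G}.
That's 2 components.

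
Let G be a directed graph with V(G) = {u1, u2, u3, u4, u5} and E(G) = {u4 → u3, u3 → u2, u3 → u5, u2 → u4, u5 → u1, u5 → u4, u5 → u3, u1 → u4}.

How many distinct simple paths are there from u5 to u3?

3

u5→u1→u4→u3
u5→u3
u5→u4→u3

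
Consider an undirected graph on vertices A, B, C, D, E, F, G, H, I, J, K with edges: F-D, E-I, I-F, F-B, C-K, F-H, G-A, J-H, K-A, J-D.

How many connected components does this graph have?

2

From A: component {A, C, G, K}.
From B: component {B, D, E, F, H, I, J}.
That's 2 components.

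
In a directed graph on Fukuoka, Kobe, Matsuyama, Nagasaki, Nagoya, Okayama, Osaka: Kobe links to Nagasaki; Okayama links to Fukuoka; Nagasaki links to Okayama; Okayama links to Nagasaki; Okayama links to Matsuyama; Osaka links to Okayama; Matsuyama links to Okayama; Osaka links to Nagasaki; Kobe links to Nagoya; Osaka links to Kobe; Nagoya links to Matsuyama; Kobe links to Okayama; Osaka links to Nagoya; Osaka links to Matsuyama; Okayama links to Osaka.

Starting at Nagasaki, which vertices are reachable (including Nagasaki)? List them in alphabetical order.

Fukuoka, Kobe, Matsuyama, Nagasaki, Nagoya, Okayama, Osaka

Start at Nagasaki.
Its neighbours: Okayama.
Then their neighbours: Fukuoka, Matsuyama, Osaka.
Then next layer: Kobe, Nagoya.
Every vertex is now reached.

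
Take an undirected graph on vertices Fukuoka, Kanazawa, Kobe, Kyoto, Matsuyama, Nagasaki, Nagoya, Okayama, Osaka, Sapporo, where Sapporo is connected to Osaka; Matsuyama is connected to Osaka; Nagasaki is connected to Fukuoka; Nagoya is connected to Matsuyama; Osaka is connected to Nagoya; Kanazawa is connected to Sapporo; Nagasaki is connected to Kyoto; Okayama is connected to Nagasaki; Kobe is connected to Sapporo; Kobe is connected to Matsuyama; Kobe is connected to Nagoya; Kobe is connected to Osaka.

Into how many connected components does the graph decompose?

2

From Fukuoka: component {Fukuoka, Kyoto, Nagasaki, Okayama}.
From Kanazawa: component {Kanazawa, Kobe, Matsuyama, Nagoya, Osaka, Sapporo}.
That's 2 components.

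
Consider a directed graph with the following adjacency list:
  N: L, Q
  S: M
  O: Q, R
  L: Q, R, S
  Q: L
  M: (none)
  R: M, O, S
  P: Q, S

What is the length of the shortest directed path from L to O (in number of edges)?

Distance 0: L.
Distance 1: Q, R, S.
Distance 2: M, O — contains O.

2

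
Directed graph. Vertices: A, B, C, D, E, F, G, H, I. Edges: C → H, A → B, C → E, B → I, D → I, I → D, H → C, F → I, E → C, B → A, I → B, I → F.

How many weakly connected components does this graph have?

3

From A: component {A, B, D, F, I}.
From C: component {C, E, H}.
From G: component {G}.
That's 3 components.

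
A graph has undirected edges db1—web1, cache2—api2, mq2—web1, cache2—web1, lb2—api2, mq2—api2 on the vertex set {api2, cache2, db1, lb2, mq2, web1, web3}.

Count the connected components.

From api2: component {api2, cache2, db1, lb2, mq2, web1}.
From web3: component {web3}.
That's 2 components.

2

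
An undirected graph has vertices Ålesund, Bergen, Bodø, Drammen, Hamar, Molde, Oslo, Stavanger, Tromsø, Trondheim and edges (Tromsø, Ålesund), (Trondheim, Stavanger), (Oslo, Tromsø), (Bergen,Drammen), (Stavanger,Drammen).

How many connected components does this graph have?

From Ålesund: component {Ålesund, Oslo, Tromsø}.
From Bergen: component {Bergen, Drammen, Stavanger, Trondheim}.
From Bodø: component {Bodø}.
From Hamar: component {Hamar}.
From Molde: component {Molde}.
That's 5 components.

5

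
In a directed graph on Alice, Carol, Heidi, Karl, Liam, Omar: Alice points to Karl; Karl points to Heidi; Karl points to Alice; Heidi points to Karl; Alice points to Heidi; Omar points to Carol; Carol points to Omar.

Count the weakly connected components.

3

From Alice: component {Alice, Heidi, Karl}.
From Carol: component {Carol, Omar}.
From Liam: component {Liam}.
That's 3 components.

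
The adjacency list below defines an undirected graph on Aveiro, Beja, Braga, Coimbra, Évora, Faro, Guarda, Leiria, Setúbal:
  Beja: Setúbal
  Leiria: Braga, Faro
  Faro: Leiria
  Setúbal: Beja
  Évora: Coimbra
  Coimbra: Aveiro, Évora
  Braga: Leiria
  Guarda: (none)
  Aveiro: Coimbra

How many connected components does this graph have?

From Aveiro: component {Aveiro, Coimbra, Évora}.
From Beja: component {Beja, Setúbal}.
From Braga: component {Braga, Faro, Leiria}.
From Guarda: component {Guarda}.
That's 4 components.

4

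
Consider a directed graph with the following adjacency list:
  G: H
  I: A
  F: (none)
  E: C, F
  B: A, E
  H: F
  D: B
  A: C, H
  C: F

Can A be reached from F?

F has no outgoing edges, so nothing is reachable from it.

No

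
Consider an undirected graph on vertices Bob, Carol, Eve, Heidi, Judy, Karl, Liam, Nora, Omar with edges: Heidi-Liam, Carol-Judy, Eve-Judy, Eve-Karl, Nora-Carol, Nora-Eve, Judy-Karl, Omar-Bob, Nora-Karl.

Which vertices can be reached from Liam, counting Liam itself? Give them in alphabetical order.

Start at Liam.
Its neighbours: Heidi.
Nothing further is reachable.

Heidi, Liam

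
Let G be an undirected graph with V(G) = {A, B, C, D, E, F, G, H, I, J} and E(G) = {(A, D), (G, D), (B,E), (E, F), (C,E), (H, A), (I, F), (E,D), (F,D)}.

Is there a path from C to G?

Yes

Explore from C.
Distance 1: reach E.
Distance 2: reach B, D, F.
Distance 3: reach A, G, I.
Found G.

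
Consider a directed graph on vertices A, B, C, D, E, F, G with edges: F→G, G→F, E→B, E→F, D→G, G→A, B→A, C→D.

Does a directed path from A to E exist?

A has no outgoing edges, so nothing is reachable from it.

No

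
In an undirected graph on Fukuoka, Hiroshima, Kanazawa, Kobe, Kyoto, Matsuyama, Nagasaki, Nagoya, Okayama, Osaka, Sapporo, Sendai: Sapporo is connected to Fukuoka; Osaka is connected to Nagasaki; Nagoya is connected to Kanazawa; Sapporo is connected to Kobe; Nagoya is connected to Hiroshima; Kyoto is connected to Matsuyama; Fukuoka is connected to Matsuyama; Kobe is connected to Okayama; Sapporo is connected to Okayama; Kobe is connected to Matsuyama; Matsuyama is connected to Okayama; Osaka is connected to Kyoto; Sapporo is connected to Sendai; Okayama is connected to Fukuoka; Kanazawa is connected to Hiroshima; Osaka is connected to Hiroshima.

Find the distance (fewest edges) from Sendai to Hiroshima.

6

Distance 0: Sendai.
Distance 1: Sapporo.
Distance 2: Fukuoka, Kobe, Okayama.
Distance 3: Matsuyama.
Distance 4: Kyoto.
Distance 5: Osaka.
Distance 6: Hiroshima, Nagasaki — contains Hiroshima.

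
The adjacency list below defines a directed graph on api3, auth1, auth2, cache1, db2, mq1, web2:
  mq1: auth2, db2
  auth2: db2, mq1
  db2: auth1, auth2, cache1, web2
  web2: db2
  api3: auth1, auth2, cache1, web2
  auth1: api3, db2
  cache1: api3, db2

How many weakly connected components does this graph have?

From api3: component {api3, auth1, auth2, cache1, db2, mq1, web2}.
That's 1 component.

1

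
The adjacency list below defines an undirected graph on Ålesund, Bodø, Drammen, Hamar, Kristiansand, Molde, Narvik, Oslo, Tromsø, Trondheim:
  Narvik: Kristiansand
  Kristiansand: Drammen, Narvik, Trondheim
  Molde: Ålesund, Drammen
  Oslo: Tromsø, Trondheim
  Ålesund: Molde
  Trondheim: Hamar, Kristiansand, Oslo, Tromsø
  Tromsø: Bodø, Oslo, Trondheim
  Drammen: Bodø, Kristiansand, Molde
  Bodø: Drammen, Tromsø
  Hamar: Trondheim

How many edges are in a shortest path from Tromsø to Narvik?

Distance 0: Tromsø.
Distance 1: Bodø, Oslo, Trondheim.
Distance 2: Drammen, Hamar, Kristiansand.
Distance 3: Molde, Narvik — contains Narvik.

3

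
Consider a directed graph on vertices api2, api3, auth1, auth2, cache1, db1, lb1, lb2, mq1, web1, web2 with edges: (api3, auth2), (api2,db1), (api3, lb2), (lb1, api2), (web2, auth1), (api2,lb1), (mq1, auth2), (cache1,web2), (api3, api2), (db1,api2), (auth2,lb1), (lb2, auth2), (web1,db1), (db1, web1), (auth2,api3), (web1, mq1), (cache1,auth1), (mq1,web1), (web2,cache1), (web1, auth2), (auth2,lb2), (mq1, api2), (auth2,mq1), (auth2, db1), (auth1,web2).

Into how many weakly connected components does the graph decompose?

From api2: component {api2, api3, auth2, db1, lb1, lb2, mq1, web1}.
From auth1: component {auth1, cache1, web2}.
That's 2 components.

2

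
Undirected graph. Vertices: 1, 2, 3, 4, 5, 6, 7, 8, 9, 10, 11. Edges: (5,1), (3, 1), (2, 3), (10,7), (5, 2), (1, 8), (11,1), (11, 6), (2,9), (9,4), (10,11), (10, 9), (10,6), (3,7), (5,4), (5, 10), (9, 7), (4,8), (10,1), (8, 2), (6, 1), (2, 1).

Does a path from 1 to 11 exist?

Yes

Explore from 1.
Distance 1: reach 2, 3, 5, 6, 8, 10, 11.
Found 11.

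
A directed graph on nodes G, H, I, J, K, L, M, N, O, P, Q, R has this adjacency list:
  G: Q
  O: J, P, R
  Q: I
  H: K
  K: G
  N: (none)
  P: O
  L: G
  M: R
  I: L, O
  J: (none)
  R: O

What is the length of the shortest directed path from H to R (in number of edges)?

6

Distance 0: H.
Distance 1: K.
Distance 2: G.
Distance 3: Q.
Distance 4: I.
Distance 5: L, O.
Distance 6: J, P, R — contains R.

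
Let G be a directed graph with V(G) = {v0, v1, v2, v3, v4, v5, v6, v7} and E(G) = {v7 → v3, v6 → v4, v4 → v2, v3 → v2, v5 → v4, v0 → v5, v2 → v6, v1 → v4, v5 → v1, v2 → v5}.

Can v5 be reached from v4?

Yes

Explore from v4.
Distance 1: reach v2.
Distance 2: reach v5, v6.
Found v5.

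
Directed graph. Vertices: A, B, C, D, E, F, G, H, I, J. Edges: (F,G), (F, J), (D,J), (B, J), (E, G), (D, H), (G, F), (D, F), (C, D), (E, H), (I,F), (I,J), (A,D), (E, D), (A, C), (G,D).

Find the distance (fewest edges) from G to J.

2

Distance 0: G.
Distance 1: D, F.
Distance 2: H, J — contains J.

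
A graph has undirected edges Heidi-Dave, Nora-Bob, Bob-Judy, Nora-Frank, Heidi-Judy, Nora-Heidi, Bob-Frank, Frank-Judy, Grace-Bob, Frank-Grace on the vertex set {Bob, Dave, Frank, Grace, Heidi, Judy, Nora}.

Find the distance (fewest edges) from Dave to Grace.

4

Distance 0: Dave.
Distance 1: Heidi.
Distance 2: Judy, Nora.
Distance 3: Bob, Frank.
Distance 4: Grace — contains Grace.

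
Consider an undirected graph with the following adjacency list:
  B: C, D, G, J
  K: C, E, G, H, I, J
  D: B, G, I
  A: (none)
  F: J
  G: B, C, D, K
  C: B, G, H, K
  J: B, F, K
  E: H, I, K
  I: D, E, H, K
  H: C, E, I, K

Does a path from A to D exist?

A has no edges, so nothing is reachable from it.

No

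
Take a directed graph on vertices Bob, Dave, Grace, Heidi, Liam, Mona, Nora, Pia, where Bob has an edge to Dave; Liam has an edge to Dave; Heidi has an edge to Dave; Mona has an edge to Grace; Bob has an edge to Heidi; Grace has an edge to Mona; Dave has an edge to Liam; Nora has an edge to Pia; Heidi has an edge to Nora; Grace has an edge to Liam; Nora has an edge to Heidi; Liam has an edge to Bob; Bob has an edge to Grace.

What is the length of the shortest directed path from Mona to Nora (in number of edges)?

Distance 0: Mona.
Distance 1: Grace.
Distance 2: Liam.
Distance 3: Bob, Dave.
Distance 4: Heidi.
Distance 5: Nora — contains Nora.

5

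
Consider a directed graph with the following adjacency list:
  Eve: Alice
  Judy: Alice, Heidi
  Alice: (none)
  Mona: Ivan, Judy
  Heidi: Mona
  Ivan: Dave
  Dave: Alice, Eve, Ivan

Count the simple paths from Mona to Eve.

Mona→Ivan→Dave→Eve

1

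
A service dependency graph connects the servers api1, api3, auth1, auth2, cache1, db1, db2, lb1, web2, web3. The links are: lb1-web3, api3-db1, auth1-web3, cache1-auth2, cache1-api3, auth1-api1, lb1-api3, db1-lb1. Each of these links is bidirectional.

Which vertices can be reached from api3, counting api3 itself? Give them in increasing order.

api1, api3, auth1, auth2, cache1, db1, lb1, web3

Start at api3.
Its neighbours: cache1, db1, lb1.
Then their neighbours: auth2, web3.
Then next layer: auth1.
Then next layer: api1.
Nothing further is reachable.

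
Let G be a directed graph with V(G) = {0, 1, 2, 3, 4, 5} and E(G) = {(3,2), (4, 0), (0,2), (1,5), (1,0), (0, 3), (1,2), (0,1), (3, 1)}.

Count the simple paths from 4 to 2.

4→0→1→2
4→0→2
4→0→3→1→2
4→0→3→2

4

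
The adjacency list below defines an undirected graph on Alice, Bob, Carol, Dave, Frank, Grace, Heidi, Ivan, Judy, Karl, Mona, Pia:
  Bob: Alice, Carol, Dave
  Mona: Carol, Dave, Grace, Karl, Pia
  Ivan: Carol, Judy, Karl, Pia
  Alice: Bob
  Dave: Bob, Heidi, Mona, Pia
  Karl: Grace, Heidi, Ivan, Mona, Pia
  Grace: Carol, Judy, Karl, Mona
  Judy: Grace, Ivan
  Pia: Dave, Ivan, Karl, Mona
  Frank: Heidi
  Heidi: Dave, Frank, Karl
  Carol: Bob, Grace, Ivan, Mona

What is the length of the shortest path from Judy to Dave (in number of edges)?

3

Distance 0: Judy.
Distance 1: Grace, Ivan.
Distance 2: Carol, Karl, Mona, Pia.
Distance 3: Bob, Dave, Heidi — contains Dave.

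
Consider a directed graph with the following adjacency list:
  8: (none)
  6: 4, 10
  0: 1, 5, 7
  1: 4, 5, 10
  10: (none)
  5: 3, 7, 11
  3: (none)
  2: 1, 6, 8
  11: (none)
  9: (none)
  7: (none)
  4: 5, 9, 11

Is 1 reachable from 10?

No

10 has no outgoing edges, so nothing is reachable from it.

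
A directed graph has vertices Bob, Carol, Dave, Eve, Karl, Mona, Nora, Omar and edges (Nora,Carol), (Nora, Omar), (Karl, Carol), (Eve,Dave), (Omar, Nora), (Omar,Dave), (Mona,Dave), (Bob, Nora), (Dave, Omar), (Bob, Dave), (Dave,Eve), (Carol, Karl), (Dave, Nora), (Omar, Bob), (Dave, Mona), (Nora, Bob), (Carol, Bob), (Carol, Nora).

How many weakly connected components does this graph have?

From Bob: component {Bob, Carol, Dave, Eve, Karl, Mona, Nora, Omar}.
That's 1 component.

1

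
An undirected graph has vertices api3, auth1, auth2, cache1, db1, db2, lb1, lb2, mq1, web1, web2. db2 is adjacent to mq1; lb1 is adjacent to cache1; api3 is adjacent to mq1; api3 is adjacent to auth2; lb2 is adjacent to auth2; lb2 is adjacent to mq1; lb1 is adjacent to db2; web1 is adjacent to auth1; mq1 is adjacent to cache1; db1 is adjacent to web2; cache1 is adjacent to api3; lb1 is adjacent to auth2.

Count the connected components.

3

From api3: component {api3, auth2, cache1, db2, lb1, lb2, mq1}.
From auth1: component {auth1, web1}.
From db1: component {db1, web2}.
That's 3 components.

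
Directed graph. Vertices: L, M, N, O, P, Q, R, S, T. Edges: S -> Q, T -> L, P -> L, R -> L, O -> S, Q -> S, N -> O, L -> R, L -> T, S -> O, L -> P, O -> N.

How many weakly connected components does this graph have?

3

From L: component {L, P, R, T}.
From M: component {M}.
From N: component {N, O, Q, S}.
That's 3 components.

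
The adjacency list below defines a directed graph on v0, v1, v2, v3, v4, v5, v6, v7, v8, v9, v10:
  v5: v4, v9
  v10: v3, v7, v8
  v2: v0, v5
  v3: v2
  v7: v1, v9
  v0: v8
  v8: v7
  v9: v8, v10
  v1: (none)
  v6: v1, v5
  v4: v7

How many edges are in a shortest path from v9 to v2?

Distance 0: v9.
Distance 1: v8, v10.
Distance 2: v3, v7.
Distance 3: v1, v2 — contains v2.

3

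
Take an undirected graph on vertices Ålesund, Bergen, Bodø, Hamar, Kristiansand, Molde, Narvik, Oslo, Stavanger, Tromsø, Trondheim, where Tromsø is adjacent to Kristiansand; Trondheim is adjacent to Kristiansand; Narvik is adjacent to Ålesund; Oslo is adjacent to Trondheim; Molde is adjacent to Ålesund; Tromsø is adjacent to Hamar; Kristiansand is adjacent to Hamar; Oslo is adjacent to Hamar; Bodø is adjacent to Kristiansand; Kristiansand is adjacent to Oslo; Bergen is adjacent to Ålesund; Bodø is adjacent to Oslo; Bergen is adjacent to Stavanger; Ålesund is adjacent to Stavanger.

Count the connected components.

2

From Ålesund: component {Ålesund, Bergen, Molde, Narvik, Stavanger}.
From Bodø: component {Bodø, Hamar, Kristiansand, Oslo, Tromsø, Trondheim}.
That's 2 components.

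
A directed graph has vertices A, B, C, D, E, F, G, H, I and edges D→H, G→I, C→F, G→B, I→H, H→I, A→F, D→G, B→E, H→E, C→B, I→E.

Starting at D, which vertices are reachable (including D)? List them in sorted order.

B, D, E, G, H, I

Start at D.
Its neighbours: G, H.
Then their neighbours: B, E, I.
Nothing further is reachable.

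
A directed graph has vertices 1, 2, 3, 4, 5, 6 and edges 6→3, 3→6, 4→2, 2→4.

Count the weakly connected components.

4

From 1: component {1}.
From 2: component {2, 4}.
From 3: component {3, 6}.
From 5: component {5}.
That's 4 components.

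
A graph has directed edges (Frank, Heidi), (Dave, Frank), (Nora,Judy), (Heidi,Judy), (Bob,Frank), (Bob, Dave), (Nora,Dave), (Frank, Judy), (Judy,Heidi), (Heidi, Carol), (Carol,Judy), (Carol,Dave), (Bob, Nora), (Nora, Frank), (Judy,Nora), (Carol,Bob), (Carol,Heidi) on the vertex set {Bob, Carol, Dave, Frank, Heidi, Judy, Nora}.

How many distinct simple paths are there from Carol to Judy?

13

Carol→Bob→Dave→Frank→Heidi→Judy
Carol→Bob→Dave→Frank→Judy
Carol→Bob→Frank→Heidi→Judy
Carol→Bob→Frank→Judy
Carol→Bob→Nora→Dave→Frank→Heidi→Judy
Carol→Bob→Nora→Dave→Frank→Judy
Carol→Bob→Nora→Frank→Heidi→Judy
Carol→Bob→Nora→Frank→Judy
Carol→Bob→Nora→Judy
Carol→Dave→Frank→Heidi→Judy
Carol→Dave→Frank→Judy
Carol→Heidi→Judy
Carol→Judy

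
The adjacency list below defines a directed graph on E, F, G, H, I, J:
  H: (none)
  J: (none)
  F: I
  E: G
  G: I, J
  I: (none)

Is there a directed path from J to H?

J has no outgoing edges, so nothing is reachable from it.

No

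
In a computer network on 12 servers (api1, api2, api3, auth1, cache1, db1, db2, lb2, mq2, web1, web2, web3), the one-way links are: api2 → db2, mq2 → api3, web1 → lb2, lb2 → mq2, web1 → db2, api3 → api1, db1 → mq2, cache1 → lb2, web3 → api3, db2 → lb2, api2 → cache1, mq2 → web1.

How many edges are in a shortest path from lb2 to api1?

3

Distance 0: lb2.
Distance 1: mq2.
Distance 2: api3, web1.
Distance 3: api1, db2 — contains api1.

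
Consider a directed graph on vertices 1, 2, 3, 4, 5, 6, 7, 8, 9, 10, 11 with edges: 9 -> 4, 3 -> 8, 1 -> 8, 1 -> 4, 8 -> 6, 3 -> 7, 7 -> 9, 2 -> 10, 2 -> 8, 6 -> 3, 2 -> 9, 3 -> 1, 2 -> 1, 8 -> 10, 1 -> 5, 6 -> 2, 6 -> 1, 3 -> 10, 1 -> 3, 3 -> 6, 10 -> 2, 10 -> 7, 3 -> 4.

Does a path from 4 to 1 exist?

4 has no outgoing edges, so nothing is reachable from it.

No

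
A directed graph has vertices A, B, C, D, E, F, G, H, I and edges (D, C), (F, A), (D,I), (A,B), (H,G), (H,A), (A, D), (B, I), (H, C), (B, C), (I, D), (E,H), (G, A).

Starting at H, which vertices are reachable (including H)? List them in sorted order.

Start at H.
Its neighbours: A, C, G.
Then their neighbours: B, D.
Then next layer: I.
Nothing further is reachable.

A, B, C, D, G, H, I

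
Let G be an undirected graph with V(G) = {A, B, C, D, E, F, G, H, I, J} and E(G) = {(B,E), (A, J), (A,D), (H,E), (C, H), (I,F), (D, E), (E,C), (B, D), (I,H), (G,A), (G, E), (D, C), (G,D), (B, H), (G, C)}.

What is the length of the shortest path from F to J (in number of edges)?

Distance 0: F.
Distance 1: I.
Distance 2: H.
Distance 3: B, C, E.
Distance 4: D, G.
Distance 5: A.
Distance 6: J — contains J.

6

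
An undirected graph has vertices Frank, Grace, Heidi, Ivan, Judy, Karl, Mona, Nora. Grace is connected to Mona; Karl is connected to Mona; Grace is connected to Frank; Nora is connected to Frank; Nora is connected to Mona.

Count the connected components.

4

From Frank: component {Frank, Grace, Karl, Mona, Nora}.
From Heidi: component {Heidi}.
From Ivan: component {Ivan}.
From Judy: component {Judy}.
That's 4 components.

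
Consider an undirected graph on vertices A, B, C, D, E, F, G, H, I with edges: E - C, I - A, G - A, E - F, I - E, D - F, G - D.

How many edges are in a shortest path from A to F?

3

Distance 0: A.
Distance 1: G, I.
Distance 2: D, E.
Distance 3: C, F — contains F.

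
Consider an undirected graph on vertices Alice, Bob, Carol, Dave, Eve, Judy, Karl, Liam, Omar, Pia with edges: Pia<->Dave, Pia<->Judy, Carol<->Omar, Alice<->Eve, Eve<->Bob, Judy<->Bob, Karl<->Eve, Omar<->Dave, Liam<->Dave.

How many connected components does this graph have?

1

From Alice: component {Alice, Bob, Carol, Dave, Eve, Judy, Karl, Liam, Omar, Pia}.
That's 1 component.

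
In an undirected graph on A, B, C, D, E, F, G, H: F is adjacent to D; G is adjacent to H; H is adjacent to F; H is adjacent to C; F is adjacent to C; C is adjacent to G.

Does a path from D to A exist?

No

Explore from D.
Distance 1: reach F.
Distance 2: reach C, H.
Distance 3: reach G.
The search is exhausted without reaching A; it lies in a different component.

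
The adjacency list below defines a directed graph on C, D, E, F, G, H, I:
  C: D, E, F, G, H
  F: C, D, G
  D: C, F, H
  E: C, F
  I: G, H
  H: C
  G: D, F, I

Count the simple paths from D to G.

8

D→C→E→F→G
D→C→F→G
D→C→G
D→F→C→G
D→F→G
D→H→C→E→F→G
D→H→C→F→G
D→H→C→G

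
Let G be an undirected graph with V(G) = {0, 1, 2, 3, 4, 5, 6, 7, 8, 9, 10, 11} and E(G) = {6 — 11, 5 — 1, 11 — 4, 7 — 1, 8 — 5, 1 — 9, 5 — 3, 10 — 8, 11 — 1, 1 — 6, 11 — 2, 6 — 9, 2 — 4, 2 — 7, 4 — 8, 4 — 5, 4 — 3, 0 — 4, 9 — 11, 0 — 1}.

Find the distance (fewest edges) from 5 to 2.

2

Distance 0: 5.
Distance 1: 1, 3, 4, 8.
Distance 2: 0, 2, 6, 7, 9, 10, 11 — contains 2.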